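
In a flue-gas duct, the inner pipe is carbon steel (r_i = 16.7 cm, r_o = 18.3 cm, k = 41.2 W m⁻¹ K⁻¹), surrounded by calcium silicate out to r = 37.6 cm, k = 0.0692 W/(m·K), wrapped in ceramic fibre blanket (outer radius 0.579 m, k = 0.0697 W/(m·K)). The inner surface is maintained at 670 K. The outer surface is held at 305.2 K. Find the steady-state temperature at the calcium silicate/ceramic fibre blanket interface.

Resistance network (inner→outer):
  R'_carbon steel = ln(0.183/0.167)/(2πk) = 0.09149/(2π·41.2) = 3.534×10^-4 m·K/W
  R'_calcium silicate = ln(0.376/0.183)/(2πk) = 0.7201/(2π·0.0692) = 1.656 m·K/W
  R'_ceramic fibre blanket = ln(0.579/0.376)/(2πk) = 0.4317/(2π·0.0697) = 0.9858 m·K/W
ΣR = 3.534×10^-4 + 1.656 + 0.9858 = 2.642 m·K/W
Q' = ΔT/ΣR = (670 K − 305.2 K)/2.642 = 138.1 W/m
From the inner boundary to the calcium silicate/ceramic fibre blanket interface, ΣR_partial = 1.656 m·K/W.
T_interface = T_in − Q'·ΣR_partial = 670 K − (138.1)(1.656) = 441 K

T = 441 K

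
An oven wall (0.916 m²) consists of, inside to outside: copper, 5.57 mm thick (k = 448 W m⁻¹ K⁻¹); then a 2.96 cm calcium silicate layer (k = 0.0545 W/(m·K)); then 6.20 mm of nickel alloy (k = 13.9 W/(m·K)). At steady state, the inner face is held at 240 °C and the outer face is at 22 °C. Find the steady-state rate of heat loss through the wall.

Treat each layer as a resistance in series:
  R_copper = L/(kA) = 0.00557/(448·0.916) = 1.357×10^-5 K/W
  R_calcium silicate = L/(kA) = 0.0296/(0.0545·0.916) = 0.5929 K/W
  R_nickel alloy = L/(kA) = 0.00620/(13.9·0.916) = 4.869×10^-4 K/W
ΣR = 1.357×10^-5 + 0.5929 + 4.869×10^-4 = 0.5934 K/W
Q = ΔT/ΣR = (240 °C − 22 °C)/0.5934 = 367 W

Q = 367 W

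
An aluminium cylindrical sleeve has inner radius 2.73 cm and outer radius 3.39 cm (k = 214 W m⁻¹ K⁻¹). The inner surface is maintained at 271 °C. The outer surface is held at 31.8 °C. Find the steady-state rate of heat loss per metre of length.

Q' = 1490 kW/m

Q' = 2πk·ΔT/ln(r₂/r₁) = 2π × 214 × 239.2 / ln(0.0339/0.0273) = 1.49×10^6 W/m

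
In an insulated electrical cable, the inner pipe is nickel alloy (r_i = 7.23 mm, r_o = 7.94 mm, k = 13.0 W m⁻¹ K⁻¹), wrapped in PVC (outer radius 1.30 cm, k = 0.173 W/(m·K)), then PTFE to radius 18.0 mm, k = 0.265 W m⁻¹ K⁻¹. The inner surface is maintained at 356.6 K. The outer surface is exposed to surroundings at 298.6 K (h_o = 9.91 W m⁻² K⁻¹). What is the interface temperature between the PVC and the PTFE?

Series thermal resistances, inner to outer:
  R'_nickel alloy = ln(0.00794/0.00723)/(2πk) = 0.09367/(2π·13.0) = 0.001147 m·K/W
  R'_PVC = ln(0.0130/0.00794)/(2πk) = 0.4930/(2π·0.173) = 0.4536 m·K/W
  R'_PTFE = ln(0.0180/0.0130)/(2πk) = 0.3254/(2π·0.265) = 0.1954 m·K/W
  R'_conv,out = 1/(2πr h) = 1/(2π·0.0180·9.91) = 0.8922 m·K/W
ΣR = 0.001147 + 0.4536 + 0.1954 + 0.8922 = 1.542 m·K/W
Q' = ΔT/ΣR = (356.6 K − 298.6 K)/1.542 = 37.61 W/m
From the inner boundary to the PVC/PTFE interface, ΣR_partial = 0.4547 m·K/W.
T_interface = T_in − Q'·ΣR_partial = 356.6 K − (37.61)(0.4547) = 339.5 K

T = 339.5 K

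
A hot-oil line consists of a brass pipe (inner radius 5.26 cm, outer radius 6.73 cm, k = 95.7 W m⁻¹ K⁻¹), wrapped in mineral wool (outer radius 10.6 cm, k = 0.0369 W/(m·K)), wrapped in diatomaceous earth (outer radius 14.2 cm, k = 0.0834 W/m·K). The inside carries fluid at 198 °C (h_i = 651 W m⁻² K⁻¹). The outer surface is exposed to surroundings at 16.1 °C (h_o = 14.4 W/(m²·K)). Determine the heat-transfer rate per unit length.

Resistance network (inner→outer):
  R'_conv,in = 1/(2πr h) = 1/(2π·0.0526·651) = 0.004648 m·K/W
  R'_brass = ln(0.0673/0.0526)/(2πk) = 0.2464/(2π·95.7) = 4.099×10^-4 m·K/W
  R'_mineral wool = ln(0.106/0.0673)/(2πk) = 0.4543/(2π·0.0369) = 1.959 m·K/W
  R'_diatomaceous earth = ln(0.142/0.106)/(2πk) = 0.2924/(2π·0.0834) = 0.5580 m·K/W
  R'_conv,out = 1/(2πr h) = 1/(2π·0.142·14.4) = 0.07783 m·K/W
ΣR = 0.004648 + 4.099×10^-4 + 1.959 + 0.5580 + 0.07783 = 2.600 m·K/W
Q' = ΔT/ΣR = (198 °C − 16.1 °C)/2.600 = 70.0 W/m

Q' = 70.0 W/m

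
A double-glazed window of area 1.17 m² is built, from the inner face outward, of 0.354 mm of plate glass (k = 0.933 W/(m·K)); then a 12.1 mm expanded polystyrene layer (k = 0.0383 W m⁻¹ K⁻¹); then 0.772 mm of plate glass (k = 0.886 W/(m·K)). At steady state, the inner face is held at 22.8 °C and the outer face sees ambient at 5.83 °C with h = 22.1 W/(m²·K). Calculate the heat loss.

Series thermal resistances, inner to outer:
  R_plate glass = L/(kA) = 3.54×10^-4/(0.933·1.17) = 3.243×10^-4 K/W
  R_expanded polystyrene = L/(kA) = 0.0121/(0.0383·1.17) = 0.2700 K/W
  R_plate glass = L/(kA) = 7.72×10^-4/(0.886·1.17) = 7.447×10^-4 K/W
  R_conv,out = 1/(hA) = 1/(22.1·1.17) = 0.03867 K/W
ΣR = 3.243×10^-4 + 0.2700 + 7.447×10^-4 + 0.03867 = 0.3097 K/W
Q = ΔT/ΣR = (22.8 °C − 5.83 °C)/0.3097 = 54.8 W

Q = 54.8 W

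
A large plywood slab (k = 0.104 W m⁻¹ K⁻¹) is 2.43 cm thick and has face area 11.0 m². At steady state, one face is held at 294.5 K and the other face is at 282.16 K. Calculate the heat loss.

Q = kA·ΔT/L = 0.104 × 11.0 × |294.5 K − 282.16 K| / 0.0243 = 581 W

Q = 581 W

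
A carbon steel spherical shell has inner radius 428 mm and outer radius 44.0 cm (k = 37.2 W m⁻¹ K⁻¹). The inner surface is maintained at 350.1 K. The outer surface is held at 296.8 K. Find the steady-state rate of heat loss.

Q = 4πk·ΔT/(1/r₁ − 1/r₂) = 4π × 37.2 × 53.3 / (1/0.428 − 1/0.440) = 3.91×10^5 W

Q = 3.91×10^5 W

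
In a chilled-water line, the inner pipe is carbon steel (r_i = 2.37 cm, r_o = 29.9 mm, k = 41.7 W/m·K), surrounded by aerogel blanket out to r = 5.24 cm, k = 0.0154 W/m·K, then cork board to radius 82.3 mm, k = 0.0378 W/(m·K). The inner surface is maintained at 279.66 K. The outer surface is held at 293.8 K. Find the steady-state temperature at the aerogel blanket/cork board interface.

Series thermal resistances, inner to outer:
  R'_carbon steel = ln(0.0299/0.0237)/(2πk) = 0.2324/(2π·41.7) = 8.869×10^-4 m·K/W
  R'_aerogel blanket = ln(0.0524/0.0299)/(2πk) = 0.5610/(2π·0.0154) = 5.798 m·K/W
  R'_cork board = ln(0.0823/0.0524)/(2πk) = 0.4515/(2π·0.0378) = 1.901 m·K/W
ΣR = 8.869×10^-4 + 5.798 + 1.901 = 7.700 m·K/W
Q' = ΔT/ΣR = (279.66 K − 293.8 K)/7.700 = -1.836 W/m
From the inner boundary to the aerogel blanket/cork board interface, ΣR_partial = 5.799 m·K/W.
T_interface = T_in − Q'·ΣR_partial = 279.66 K − (-1.836)(5.799) = 290.3 K

T = 290.3 K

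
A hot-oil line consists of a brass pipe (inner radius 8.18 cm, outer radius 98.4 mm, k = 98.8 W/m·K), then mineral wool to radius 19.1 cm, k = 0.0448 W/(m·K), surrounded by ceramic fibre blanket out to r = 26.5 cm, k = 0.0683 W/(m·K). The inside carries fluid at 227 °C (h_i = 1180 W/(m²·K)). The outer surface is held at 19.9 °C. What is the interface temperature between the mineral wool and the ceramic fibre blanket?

T = 70.5 °C

Series thermal resistances, inner to outer:
  R'_conv,in = 1/(2πr h) = 1/(2π·0.0818·1180) = 0.001649 m·K/W
  R'_brass = ln(0.0984/0.0818)/(2πk) = 0.1848/(2π·98.8) = 2.976×10^-4 m·K/W
  R'_mineral wool = ln(0.191/0.0984)/(2πk) = 0.6632/(2π·0.0448) = 2.356 m·K/W
  R'_ceramic fibre blanket = ln(0.265/0.191)/(2πk) = 0.3275/(2π·0.0683) = 0.7630 m·K/W
ΣR = 0.001649 + 2.976×10^-4 + 2.356 + 0.7630 = 3.121 m·K/W
Q' = ΔT/ΣR = (227 °C − 19.9 °C)/3.121 = 66.36 W/m
From the inner boundary to the mineral wool/ceramic fibre blanket interface, ΣR_partial = 2.358 m·K/W.
T_interface = T_in − Q'·ΣR_partial = 227 °C − (66.36)(2.358) = 70.5 °C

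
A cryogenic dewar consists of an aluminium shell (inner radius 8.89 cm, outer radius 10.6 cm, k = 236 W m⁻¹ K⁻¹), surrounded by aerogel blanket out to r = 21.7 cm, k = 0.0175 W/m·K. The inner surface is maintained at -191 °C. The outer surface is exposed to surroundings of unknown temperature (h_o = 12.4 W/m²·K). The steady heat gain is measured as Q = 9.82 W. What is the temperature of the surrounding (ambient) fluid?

T_out = 25.8 °C

Series resistances:
  R_aluminium = (1/0.0889 − 1/0.106)/(4πk) = 1.815/(4π·236) = 6.119×10^-4 K/W
  R_aerogel blanket = (1/0.106 − 1/0.217)/(4πk) = 4.826/(4π·0.0175) = 21.94 K/W
  R_conv,out = 1/(4πr²h) = 1/(4π·0.217²·12.4) = 0.1363 K/W
ΣR = 22.08 K/W
ΔT = Q·ΣR = 9.82 × 22.08 = 216.8 K
Heat flows inward, so T_out = T_in + ΔT = -191 + 216.8 = 25.8 °C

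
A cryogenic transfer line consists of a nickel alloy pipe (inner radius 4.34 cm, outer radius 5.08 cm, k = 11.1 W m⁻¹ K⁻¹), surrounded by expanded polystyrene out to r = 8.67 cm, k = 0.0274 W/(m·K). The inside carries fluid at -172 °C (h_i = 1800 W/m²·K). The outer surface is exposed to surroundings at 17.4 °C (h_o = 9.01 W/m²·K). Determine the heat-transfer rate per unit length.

Q' = 57.2 W/m

Resistance network (inner→outer):
  R'_conv,in = 1/(2πr h) = 1/(2π·0.0434·1800) = 0.002037 m·K/W
  R'_nickel alloy = ln(0.0508/0.0434)/(2πk) = 0.1574/(2π·11.1) = 0.002257 m·K/W
  R'_expanded polystyrene = ln(0.0867/0.0508)/(2πk) = 0.5346/(2π·0.0274) = 3.105 m·K/W
  R'_conv,out = 1/(2πr h) = 1/(2π·0.0867·9.01) = 0.2037 m·K/W
ΣR = 0.002037 + 0.002257 + 3.105 + 0.2037 = 3.313 m·K/W
Q' = ΔT/ΣR = (-172 °C − 17.4 °C)/3.313 = -57.2 W/m
(Negative Q' ⇒ heat flows inward; heat gain = 57.2 W/m.)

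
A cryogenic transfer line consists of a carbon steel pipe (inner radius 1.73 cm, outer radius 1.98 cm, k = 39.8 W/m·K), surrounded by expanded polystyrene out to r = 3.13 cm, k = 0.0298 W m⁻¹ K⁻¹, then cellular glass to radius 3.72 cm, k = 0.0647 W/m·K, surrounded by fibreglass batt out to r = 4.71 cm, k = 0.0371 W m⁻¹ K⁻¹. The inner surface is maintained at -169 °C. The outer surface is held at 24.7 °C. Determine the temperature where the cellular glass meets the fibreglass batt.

Series thermal resistances, inner to outer:
  R'_carbon steel = ln(0.0198/0.0173)/(2πk) = 0.1350/(2π·39.8) = 5.397×10^-4 m·K/W
  R'_expanded polystyrene = ln(0.0313/0.0198)/(2πk) = 0.4579/(2π·0.0298) = 2.446 m·K/W
  R'_cellular glass = ln(0.0372/0.0313)/(2πk) = 0.1727/(2π·0.0647) = 0.4248 m·K/W
  R'_fibreglass batt = ln(0.0471/0.0372)/(2πk) = 0.2360/(2π·0.0371) = 1.012 m·K/W
ΣR = 5.397×10^-4 + 2.446 + 0.4248 + 1.012 = 3.883 m·K/W
Q' = ΔT/ΣR = (-169 °C − 24.7 °C)/3.883 = -49.88 W/m
From the inner boundary to the cellular glass/fibreglass batt interface, ΣR_partial = 2.871 m·K/W.
T_interface = T_in − Q'·ΣR_partial = -169 °C − (-49.88)(2.871) = -25.8 °C

T = -25.8 °C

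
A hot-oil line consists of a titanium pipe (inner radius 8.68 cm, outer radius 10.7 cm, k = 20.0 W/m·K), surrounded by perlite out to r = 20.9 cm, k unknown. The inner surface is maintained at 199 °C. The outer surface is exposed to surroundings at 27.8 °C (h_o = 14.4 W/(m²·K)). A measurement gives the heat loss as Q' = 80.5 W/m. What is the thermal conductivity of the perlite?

ΣR = ΔT/Q' = |199 − 27.8|/80.5 = 2.127 m·K/W
Known resistances:
  R'_titanium = ln(0.107/0.0868)/(2πk) = 0.2092/(2π·20.0) = 0.001665 m·K/W
  R'_conv,out = 1/(2πr h) = 1/(2π·0.209·14.4) = 0.05288 m·K/W
R_perlite = ΣR − ΣR_known = 2.127 − 0.05455 = 2.072 m·K/W
ln(r₂/r₁)/(2πk) = 2.072 ⇒ k = 0.6695/(2π·2.072) = 0.0514 W/m·K

k = 0.0514 W/m·K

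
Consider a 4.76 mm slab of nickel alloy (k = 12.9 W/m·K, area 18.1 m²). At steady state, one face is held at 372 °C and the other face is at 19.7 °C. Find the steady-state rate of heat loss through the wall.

Q = 17300 kW

Q = kA·ΔT/L = 12.9 × 18.1 × |372 °C − 19.7 °C| / 0.00476 = 1.73×10^7 W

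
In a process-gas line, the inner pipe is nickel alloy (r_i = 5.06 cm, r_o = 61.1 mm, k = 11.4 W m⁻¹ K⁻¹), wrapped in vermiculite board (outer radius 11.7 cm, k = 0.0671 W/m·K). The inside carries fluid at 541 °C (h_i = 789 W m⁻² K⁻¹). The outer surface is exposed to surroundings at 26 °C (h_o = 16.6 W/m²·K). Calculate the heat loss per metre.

Series thermal resistances, inner to outer:
  R'_conv,in = 1/(2πr h) = 1/(2π·0.0506·789) = 0.003987 m·K/W
  R'_nickel alloy = ln(0.0611/0.0506)/(2πk) = 0.1886/(2π·11.4) = 0.002632 m·K/W
  R'_vermiculite board = ln(0.117/0.0611)/(2πk) = 0.6497/(2π·0.0671) = 1.541 m·K/W
  R'_conv,out = 1/(2πr h) = 1/(2π·0.117·16.6) = 0.08195 m·K/W
ΣR = 0.003987 + 0.002632 + 1.541 + 0.08195 = 1.630 m·K/W
Q' = ΔT/ΣR = (541 °C − 26 °C)/1.630 = 316 W/m

Q' = 316 W/m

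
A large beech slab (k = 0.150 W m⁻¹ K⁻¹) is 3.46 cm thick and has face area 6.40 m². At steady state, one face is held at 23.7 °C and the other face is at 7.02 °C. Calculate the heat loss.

Q = kA·ΔT/L = 0.150 × 6.40 × |23.7 °C − 7.02 °C| / 0.0346 = 463 W

Q = 463 W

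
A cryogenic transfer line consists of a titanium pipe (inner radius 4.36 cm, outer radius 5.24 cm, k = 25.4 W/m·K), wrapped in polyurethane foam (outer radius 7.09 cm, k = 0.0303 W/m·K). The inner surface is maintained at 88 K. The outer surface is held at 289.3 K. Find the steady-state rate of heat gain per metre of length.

Series thermal resistances, inner to outer:
  R'_titanium = ln(0.0524/0.0436)/(2πk) = 0.1838/(2π·25.4) = 0.001152 m·K/W
  R'_polyurethane foam = ln(0.0709/0.0524)/(2πk) = 0.3024/(2π·0.0303) = 1.588 m·K/W
ΣR = 0.001152 + 1.588 = 1.589 m·K/W
Q' = ΔT/ΣR = (88 K − 289.3 K)/1.589 = -127 W/m
(Negative Q' ⇒ heat flows inward; heat gain = 127 W/m.)

Q' = 127 W/m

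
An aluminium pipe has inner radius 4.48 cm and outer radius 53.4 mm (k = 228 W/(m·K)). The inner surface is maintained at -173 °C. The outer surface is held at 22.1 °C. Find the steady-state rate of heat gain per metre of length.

Q' = 1.59×10^6 W/m

Q' = 2πk·ΔT/ln(r₂/r₁) = 2π × 228 × 195.1 / ln(0.0534/0.0448) = 1.59×10^6 W/m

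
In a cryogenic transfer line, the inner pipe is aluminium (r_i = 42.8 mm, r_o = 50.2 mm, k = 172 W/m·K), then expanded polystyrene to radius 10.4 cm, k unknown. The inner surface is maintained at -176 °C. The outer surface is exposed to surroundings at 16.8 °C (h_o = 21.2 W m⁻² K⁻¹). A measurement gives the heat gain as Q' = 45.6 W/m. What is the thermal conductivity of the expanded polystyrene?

ΣR = ΔT/Q' = |-176 − 16.8|/45.6 = 4.228 m·K/W
Known resistances:
  R'_aluminium = ln(0.0502/0.0428)/(2πk) = 0.1595/(2π·172) = 1.476×10^-4 m·K/W
  R'_conv,out = 1/(2πr h) = 1/(2π·0.104·21.2) = 0.07219 m·K/W
R_expanded polystyrene = ΣR − ΣR_known = 4.228 − 0.07234 = 4.156 m·K/W
ln(r₂/r₁)/(2πk) = 4.156 ⇒ k = 0.7284/(2π·4.156) = 0.0279 W/m·K

k = 0.0279 W/m·K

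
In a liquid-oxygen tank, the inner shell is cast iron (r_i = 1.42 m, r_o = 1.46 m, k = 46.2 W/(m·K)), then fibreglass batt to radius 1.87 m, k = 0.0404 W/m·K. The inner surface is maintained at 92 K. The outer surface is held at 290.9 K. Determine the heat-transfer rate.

Q = 672 W

Series thermal resistances, inner to outer:
  R_cast iron = (1/1.42 − 1/1.46)/(4πk) = 0.01929/(4π·46.2) = 3.323×10^-5 K/W
  R_fibreglass batt = (1/1.46 − 1/1.87)/(4πk) = 0.1502/(4π·0.0404) = 0.2958 K/W
ΣR = 3.323×10^-5 + 0.2958 = 0.2958 K/W
Q = ΔT/ΣR = (92 K − 290.9 K)/0.2958 = -672 W
(Negative Q ⇒ heat flows inward; heat gain = 672 W.)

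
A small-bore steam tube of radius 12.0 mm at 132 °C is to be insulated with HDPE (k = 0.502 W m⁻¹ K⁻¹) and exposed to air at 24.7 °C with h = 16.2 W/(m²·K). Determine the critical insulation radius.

r_cr = 3.10 cm

For a cylinder, r_cr = k_ins/h = 0.502/16.2 = 0.0310 m = 3.10 cm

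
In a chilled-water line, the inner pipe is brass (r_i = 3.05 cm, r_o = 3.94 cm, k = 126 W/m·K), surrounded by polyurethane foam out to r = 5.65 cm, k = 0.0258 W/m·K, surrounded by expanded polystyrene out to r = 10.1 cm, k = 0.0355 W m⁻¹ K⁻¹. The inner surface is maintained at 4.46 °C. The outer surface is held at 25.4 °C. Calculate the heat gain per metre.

Treat each layer as a resistance in series:
  R'_brass = ln(0.0394/0.0305)/(2πk) = 0.2560/(2π·126) = 3.234×10^-4 m·K/W
  R'_polyurethane foam = ln(0.0565/0.0394)/(2πk) = 0.3605/(2π·0.0258) = 2.224 m·K/W
  R'_expanded polystyrene = ln(0.101/0.0565)/(2πk) = 0.5809/(2π·0.0355) = 2.604 m·K/W
ΣR = 3.234×10^-4 + 2.224 + 2.604 = 4.828 m·K/W
Q' = ΔT/ΣR = (4.46 °C − 25.4 °C)/4.828 = -4.34 W/m
(Negative Q' ⇒ heat flows inward; heat gain = 4.34 W/m.)

Q' = 4.34 W/m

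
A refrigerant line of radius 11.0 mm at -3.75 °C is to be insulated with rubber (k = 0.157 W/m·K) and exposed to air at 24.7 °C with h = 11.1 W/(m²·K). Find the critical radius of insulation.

r_cr = 1.41 cm

For a cylinder, r_cr = k_ins/h = 0.157/11.1 = 0.0141 m = 1.41 cm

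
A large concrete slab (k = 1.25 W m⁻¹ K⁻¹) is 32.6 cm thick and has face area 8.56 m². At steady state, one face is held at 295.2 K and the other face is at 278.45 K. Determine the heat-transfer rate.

Q = kA·ΔT/L = 1.25 × 8.56 × |295.2 K − 278.45 K| / 0.326 = 550 W

Q = 550 W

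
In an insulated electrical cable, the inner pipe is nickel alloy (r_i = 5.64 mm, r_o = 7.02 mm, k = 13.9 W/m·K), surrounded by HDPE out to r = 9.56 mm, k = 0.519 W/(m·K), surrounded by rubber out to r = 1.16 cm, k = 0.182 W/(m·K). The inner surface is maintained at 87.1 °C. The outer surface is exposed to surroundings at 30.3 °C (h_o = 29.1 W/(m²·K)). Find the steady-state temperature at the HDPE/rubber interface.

T = 79.6 °C

Series thermal resistances, inner to outer:
  R'_nickel alloy = ln(0.00702/0.00564)/(2πk) = 0.2189/(2π·13.9) = 0.002506 m·K/W
  R'_HDPE = ln(0.00956/0.00702)/(2πk) = 0.3088/(2π·0.519) = 0.09470 m·K/W
  R'_rubber = ln(0.0116/0.00956)/(2πk) = 0.1934/(2π·0.182) = 0.1691 m·K/W
  R'_conv,out = 1/(2πr h) = 1/(2π·0.0116·29.1) = 0.4715 m·K/W
ΣR = 0.002506 + 0.09470 + 0.1691 + 0.4715 = 0.7378 m·K/W
Q' = ΔT/ΣR = (87.1 °C − 30.3 °C)/0.7378 = 76.99 W/m
From the inner boundary to the HDPE/rubber interface, ΣR_partial = 0.09721 m·K/W.
T_interface = T_in − Q'·ΣR_partial = 87.1 °C − (76.99)(0.09721) = 79.6 °C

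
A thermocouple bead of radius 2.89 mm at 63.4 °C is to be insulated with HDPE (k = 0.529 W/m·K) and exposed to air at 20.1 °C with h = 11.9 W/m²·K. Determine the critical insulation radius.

r_cr = 8.89 cm

For a sphere, r_cr = 2k_ins/h = 2·0.529/11.9 = 0.0889 m = 8.89 cm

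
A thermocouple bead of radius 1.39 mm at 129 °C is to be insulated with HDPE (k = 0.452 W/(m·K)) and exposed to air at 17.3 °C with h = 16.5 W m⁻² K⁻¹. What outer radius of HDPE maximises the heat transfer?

For a sphere, r_cr = 2k_ins/h = 2·0.452/16.5 = 0.0548 m = 5.48 cm

r_cr = 5.48 cm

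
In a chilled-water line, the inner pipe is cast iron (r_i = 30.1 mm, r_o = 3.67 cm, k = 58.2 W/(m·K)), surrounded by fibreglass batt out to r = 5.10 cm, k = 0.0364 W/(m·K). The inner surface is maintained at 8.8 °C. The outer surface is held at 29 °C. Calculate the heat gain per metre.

Q' = 14.0 W/m

Treat each layer as a resistance in series:
  R'_cast iron = ln(0.0367/0.0301)/(2πk) = 0.1983/(2π·58.2) = 5.421×10^-4 m·K/W
  R'_fibreglass batt = ln(0.0510/0.0367)/(2πk) = 0.3290/(2π·0.0364) = 1.439 m·K/W
ΣR = 5.421×10^-4 + 1.439 = 1.440 m·K/W
Q' = ΔT/ΣR = (8.8 °C − 29 °C)/1.440 = -14.0 W/m
(Negative Q' ⇒ heat flows inward; heat gain = 14.0 W/m.)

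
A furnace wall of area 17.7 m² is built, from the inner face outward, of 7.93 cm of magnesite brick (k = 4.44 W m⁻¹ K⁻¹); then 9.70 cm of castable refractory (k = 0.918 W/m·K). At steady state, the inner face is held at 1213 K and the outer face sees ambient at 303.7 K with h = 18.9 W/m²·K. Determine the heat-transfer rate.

Q = 91200 W

Series thermal resistances, inner to outer:
  R_magnesite brick = L/(kA) = 0.0793/(4.44·17.7) = 0.001009 K/W
  R_castable refractory = L/(kA) = 0.0970/(0.918·17.7) = 0.005970 K/W
  R_conv,out = 1/(hA) = 1/(18.9·17.7) = 0.002989 K/W
ΣR = 0.001009 + 0.005970 + 0.002989 = 0.009968 K/W
Q = ΔT/ΣR = (1213 K − 303.7 K)/0.009968 = 91200 W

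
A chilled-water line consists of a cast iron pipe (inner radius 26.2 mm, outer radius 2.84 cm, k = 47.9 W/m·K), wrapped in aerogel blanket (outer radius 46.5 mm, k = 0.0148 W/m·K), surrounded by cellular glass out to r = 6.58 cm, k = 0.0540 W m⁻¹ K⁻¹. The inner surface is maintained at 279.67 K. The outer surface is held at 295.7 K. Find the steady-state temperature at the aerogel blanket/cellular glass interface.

Series thermal resistances, inner to outer:
  R'_cast iron = ln(0.0284/0.0262)/(2πk) = 0.08063/(2π·47.9) = 2.679×10^-4 m·K/W
  R'_aerogel blanket = ln(0.0465/0.0284)/(2πk) = 0.4931/(2π·0.0148) = 5.302 m·K/W
  R'_cellular glass = ln(0.0658/0.0465)/(2πk) = 0.3472/(2π·0.0540) = 1.023 m·K/W
ΣR = 2.679×10^-4 + 5.302 + 1.023 = 6.325 m·K/W
Q' = ΔT/ΣR = (279.67 K − 295.7 K)/6.325 = -2.534 W/m
From the inner boundary to the aerogel blanket/cellular glass interface, ΣR_partial = 5.302 m·K/W.
T_interface = T_in − Q'·ΣR_partial = 279.67 K − (-2.534)(5.302) = 293.1 K

T = 293.1 K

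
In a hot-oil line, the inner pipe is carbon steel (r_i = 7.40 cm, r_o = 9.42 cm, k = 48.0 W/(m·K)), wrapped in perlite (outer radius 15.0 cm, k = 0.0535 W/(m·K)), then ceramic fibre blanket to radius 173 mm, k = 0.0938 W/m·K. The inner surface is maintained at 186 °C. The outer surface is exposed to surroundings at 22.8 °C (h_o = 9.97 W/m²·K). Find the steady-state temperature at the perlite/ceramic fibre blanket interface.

Resistance network (inner→outer):
  R'_carbon steel = ln(0.0942/0.0740)/(2πk) = 0.2414/(2π·48.0) = 8.003×10^-4 m·K/W
  R'_perlite = ln(0.150/0.0942)/(2πk) = 0.4652/(2π·0.0535) = 1.384 m·K/W
  R'_ceramic fibre blanket = ln(0.173/0.150)/(2πk) = 0.1427/(2π·0.0938) = 0.2421 m·K/W
  R'_conv,out = 1/(2πr h) = 1/(2π·0.173·9.97) = 0.09227 m·K/W
ΣR = 8.003×10^-4 + 1.384 + 0.2421 + 0.09227 = 1.719 m·K/W
Q' = ΔT/ΣR = (186 °C − 22.8 °C)/1.719 = 94.94 W/m
From the inner boundary to the perlite/ceramic fibre blanket interface, ΣR_partial = 1.385 m·K/W.
T_interface = T_in − Q'·ΣR_partial = 186 °C − (94.94)(1.385) = 54.5 °C

T = 54.5 °C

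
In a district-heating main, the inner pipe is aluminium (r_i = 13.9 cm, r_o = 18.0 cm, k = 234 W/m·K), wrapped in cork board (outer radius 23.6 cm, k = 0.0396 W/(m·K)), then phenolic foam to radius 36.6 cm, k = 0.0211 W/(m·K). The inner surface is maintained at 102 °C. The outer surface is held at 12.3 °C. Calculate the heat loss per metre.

Treat each layer as a resistance in series:
  R'_aluminium = ln(0.180/0.139)/(2πk) = 0.2585/(2π·234) = 1.758×10^-4 m·K/W
  R'_cork board = ln(0.236/0.180)/(2πk) = 0.2709/(2π·0.0396) = 1.089 m·K/W
  R'_phenolic foam = ln(0.366/0.236)/(2πk) = 0.4388/(2π·0.0211) = 3.310 m·K/W
ΣR = 1.758×10^-4 + 1.089 + 3.310 = 4.399 m·K/W
Q' = ΔT/ΣR = (102 °C − 12.3 °C)/4.399 = 20.4 W/m

Q' = 20.4 W/m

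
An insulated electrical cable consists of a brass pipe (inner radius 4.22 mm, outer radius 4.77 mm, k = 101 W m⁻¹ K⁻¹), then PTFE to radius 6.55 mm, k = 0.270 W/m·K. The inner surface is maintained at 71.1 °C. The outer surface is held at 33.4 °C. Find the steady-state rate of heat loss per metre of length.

Q' = 201 W/m

Resistance network (inner→outer):
  R'_brass = ln(0.00477/0.00422)/(2πk) = 0.1225/(2π·101) = 1.931×10^-4 m·K/W
  R'_PTFE = ln(0.00655/0.00477)/(2πk) = 0.3171/(2π·0.270) = 0.1869 m·K/W
ΣR = 1.931×10^-4 + 0.1869 = 0.1871 m·K/W
Q' = ΔT/ΣR = (71.1 °C − 33.4 °C)/0.1871 = 201 W/m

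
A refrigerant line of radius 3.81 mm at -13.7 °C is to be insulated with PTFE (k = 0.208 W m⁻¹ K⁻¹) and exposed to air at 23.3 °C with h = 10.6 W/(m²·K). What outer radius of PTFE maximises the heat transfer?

For a cylinder, r_cr = k_ins/h = 0.208/10.6 = 0.0196 m = 1.96 cm

r_cr = 1.96 cm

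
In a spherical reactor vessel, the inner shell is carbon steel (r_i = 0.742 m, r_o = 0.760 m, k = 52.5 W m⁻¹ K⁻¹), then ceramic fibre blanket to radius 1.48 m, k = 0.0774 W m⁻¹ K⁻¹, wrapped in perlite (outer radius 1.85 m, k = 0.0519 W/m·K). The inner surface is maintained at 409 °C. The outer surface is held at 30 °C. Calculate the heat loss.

Q = 438 W

Series thermal resistances, inner to outer:
  R_carbon steel = (1/0.742 − 1/0.760)/(4πk) = 0.03192/(4π·52.5) = 4.838×10^-5 K/W
  R_ceramic fibre blanket = (1/0.760 − 1/1.48)/(4πk) = 0.6401/(4π·0.0774) = 0.6581 K/W
  R_perlite = (1/1.48 − 1/1.85)/(4πk) = 0.1351/(4π·0.0519) = 0.2072 K/W
ΣR = 4.838×10^-5 + 0.6581 + 0.2072 = 0.8653 K/W
Q = ΔT/ΣR = (409 °C − 30 °C)/0.8653 = 438 W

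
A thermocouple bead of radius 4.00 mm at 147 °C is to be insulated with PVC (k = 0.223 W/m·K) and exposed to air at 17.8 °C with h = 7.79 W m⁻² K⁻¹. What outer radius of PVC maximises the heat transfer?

r_cr = 5.73 cm

For a sphere, r_cr = 2k_ins/h = 2·0.223/7.79 = 0.0573 m = 5.73 cm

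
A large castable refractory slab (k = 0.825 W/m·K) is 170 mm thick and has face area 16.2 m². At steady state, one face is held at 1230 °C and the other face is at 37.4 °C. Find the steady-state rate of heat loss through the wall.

Q = kA·ΔT/L = 0.825 × 16.2 × |1230 °C − 37.4 °C| / 0.170 = 93800 W

Q = 93.8 kW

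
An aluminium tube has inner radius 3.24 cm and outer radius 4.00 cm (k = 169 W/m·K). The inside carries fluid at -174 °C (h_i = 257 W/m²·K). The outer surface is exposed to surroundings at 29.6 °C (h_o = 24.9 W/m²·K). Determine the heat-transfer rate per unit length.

Series thermal resistances, inner to outer:
  R'_conv,in = 1/(2πr h) = 1/(2π·0.0324·257) = 0.01911 m·K/W
  R'_aluminium = ln(0.0400/0.0324)/(2πk) = 0.2107/(2π·169) = 1.984×10^-4 m·K/W
  R'_conv,out = 1/(2πr h) = 1/(2π·0.0400·24.9) = 0.1598 m·K/W
ΣR = 0.01911 + 1.984×10^-4 + 0.1598 = 0.1791 m·K/W
Q' = ΔT/ΣR = (-174 °C − 29.6 °C)/0.1791 = -1140 W/m
(Negative Q' ⇒ heat flows inward; heat gain = 1140 W/m.)

Q' = 1140 W/m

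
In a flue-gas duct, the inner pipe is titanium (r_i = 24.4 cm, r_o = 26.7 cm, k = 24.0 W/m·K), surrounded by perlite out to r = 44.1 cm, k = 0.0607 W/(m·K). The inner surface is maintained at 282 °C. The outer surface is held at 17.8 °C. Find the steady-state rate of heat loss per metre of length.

Treat each layer as a resistance in series:
  R'_titanium = ln(0.267/0.244)/(2πk) = 0.09008/(2π·24.0) = 5.974×10^-4 m·K/W
  R'_perlite = ln(0.441/0.267)/(2πk) = 0.5018/(2π·0.0607) = 1.316 m·K/W
ΣR = 5.974×10^-4 + 1.316 = 1.317 m·K/W
Q' = ΔT/ΣR = (282 °C − 17.8 °C)/1.317 = 201 W/m

Q' = 201 W/m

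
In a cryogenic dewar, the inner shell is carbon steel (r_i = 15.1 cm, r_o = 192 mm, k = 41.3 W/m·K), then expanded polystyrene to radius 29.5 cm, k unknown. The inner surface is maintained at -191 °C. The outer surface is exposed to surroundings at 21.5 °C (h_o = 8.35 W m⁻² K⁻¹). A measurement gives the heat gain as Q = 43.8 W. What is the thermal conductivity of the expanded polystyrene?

ΣR = ΔT/Q = |-191 − 21.5|/43.8 = 4.852 K/W
Known resistances:
  R_carbon steel = (1/0.151 − 1/0.192)/(4πk) = 1.414/(4π·41.3) = 0.002725 K/W
  R_conv,out = 1/(4πr²h) = 1/(4π·0.295²·8.35) = 0.1095 K/W
R_expanded polystyrene = ΣR − ΣR_known = 4.852 − 0.1122 = 4.740 K/W
(1/r₁−1/r₂)/(4πk) = 4.740 ⇒ k = 1.819/(4π·4.740) = 0.0305 W/m·K

k = 0.0305 W/m·K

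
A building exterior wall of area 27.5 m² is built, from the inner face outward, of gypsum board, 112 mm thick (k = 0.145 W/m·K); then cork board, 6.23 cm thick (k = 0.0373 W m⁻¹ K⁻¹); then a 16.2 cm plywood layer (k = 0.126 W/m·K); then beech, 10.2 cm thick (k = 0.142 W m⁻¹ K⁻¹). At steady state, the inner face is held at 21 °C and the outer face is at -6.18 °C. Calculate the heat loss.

Treat each layer as a resistance in series:
  R_gypsum board = L/(kA) = 0.112/(0.145·27.5) = 0.02809 K/W
  R_cork board = L/(kA) = 0.0623/(0.0373·27.5) = 0.06074 K/W
  R_plywood = L/(kA) = 0.162/(0.126·27.5) = 0.04675 K/W
  R_beech = L/(kA) = 0.102/(0.142·27.5) = 0.02612 K/W
ΣR = 0.02809 + 0.06074 + 0.04675 + 0.02612 = 0.1617 K/W
Q = ΔT/ΣR = (21 °C − -6.18 °C)/0.1617 = 168 W

Q = 168 W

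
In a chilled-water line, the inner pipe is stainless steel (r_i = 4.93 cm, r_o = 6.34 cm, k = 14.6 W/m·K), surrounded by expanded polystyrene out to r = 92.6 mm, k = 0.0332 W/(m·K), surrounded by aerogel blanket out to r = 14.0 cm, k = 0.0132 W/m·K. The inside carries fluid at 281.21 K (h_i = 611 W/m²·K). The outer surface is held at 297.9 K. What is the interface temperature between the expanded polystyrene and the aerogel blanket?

T = 285.7 K

Treat each layer as a resistance in series:
  R'_conv,in = 1/(2πr h) = 1/(2π·0.0493·611) = 0.005284 m·K/W
  R'_stainless steel = ln(0.0634/0.0493)/(2πk) = 0.2515/(2π·14.6) = 0.002742 m·K/W
  R'_expanded polystyrene = ln(0.0926/0.0634)/(2πk) = 0.3788/(2π·0.0332) = 1.816 m·K/W
  R'_aerogel blanket = ln(0.140/0.0926)/(2πk) = 0.4134/(2π·0.0132) = 4.984 m·K/W
ΣR = 0.005284 + 0.002742 + 1.816 + 4.984 = 6.808 m·K/W
Q' = ΔT/ΣR = (281.21 K − 297.9 K)/6.808 = -2.452 W/m
From the inner boundary to the expanded polystyrene/aerogel blanket interface, ΣR_partial = 1.824 m·K/W.
T_interface = T_in − Q'·ΣR_partial = 281.21 K − (-2.452)(1.824) = 285.7 K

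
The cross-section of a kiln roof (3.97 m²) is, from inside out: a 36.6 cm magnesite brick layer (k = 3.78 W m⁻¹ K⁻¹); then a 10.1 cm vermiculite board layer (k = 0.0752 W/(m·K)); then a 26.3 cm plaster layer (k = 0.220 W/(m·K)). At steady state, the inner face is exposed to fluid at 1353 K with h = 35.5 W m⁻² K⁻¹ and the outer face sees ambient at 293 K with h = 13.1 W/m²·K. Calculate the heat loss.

Resistance network (inner→outer):
  R_conv,in = 1/(hA) = 1/(35.5·3.97) = 0.007095 K/W
  R_magnesite brick = L/(kA) = 0.366/(3.78·3.97) = 0.02439 K/W
  R_vermiculite board = L/(kA) = 0.101/(0.0752·3.97) = 0.3383 K/W
  R_plaster = L/(kA) = 0.263/(0.220·3.97) = 0.3011 K/W
  R_conv,out = 1/(hA) = 1/(13.1·3.97) = 0.01923 K/W
ΣR = 0.007095 + 0.02439 + 0.3383 + 0.3011 + 0.01923 = 0.6901 K/W
Q = ΔT/ΣR = (1353 K − 293 K)/0.6901 = 1540 W

Q = 1540 W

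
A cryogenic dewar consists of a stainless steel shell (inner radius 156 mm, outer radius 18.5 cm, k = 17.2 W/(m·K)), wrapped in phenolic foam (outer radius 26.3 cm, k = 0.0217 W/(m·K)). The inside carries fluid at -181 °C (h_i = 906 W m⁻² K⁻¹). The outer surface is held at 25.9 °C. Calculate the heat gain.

Series thermal resistances, inner to outer:
  R_conv,in = 1/(4πr²h) = 1/(4π·0.156²·906) = 0.003609 K/W
  R_stainless steel = (1/0.156 − 1/0.185)/(4πk) = 1.005/(4π·17.2) = 0.004649 K/W
  R_phenolic foam = (1/0.185 − 1/0.263)/(4πk) = 1.603/(4π·0.0217) = 5.879 K/W
ΣR = 0.003609 + 0.004649 + 5.879 = 5.887 K/W
Q = ΔT/ΣR = (-181 °C − 25.9 °C)/5.887 = -35.1 W
(Negative Q ⇒ heat flows inward; heat gain = 35.1 W.)

Q = 35.1 W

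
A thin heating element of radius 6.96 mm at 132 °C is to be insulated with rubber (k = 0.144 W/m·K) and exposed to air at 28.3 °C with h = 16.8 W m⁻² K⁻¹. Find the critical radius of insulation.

r_cr = 0.857 cm

For a cylinder, r_cr = k_ins/h = 0.144/16.8 = 0.00857 m = 0.857 cm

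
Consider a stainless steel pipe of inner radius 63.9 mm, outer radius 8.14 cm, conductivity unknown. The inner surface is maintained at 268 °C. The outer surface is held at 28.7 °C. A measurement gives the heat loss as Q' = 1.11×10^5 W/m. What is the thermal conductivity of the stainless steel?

k = 17.9 W/m·K

ΣR = ΔT/Q' = |268 − 28.7|/1.11×10^5 = 0.002156 m·K/W
ln(r₂/r₁)/(2πk) = 0.002156 ⇒ k = 0.2421/(2π·0.002156) = 17.9 W/m·K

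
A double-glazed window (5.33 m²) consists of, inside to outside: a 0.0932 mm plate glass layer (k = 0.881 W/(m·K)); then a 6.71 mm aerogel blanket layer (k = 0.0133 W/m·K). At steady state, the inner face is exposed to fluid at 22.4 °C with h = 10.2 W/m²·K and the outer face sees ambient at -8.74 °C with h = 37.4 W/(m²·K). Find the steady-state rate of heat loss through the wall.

Treat each layer as a resistance in series:
  R_conv,in = 1/(hA) = 1/(10.2·5.33) = 0.01839 K/W
  R_plate glass = L/(kA) = 9.32×10^-5/(0.881·5.33) = 1.985×10^-5 K/W
  R_aerogel blanket = L/(kA) = 0.00671/(0.0133·5.33) = 0.09466 K/W
  R_conv,out = 1/(hA) = 1/(37.4·5.33) = 0.005017 K/W
ΣR = 0.01839 + 1.985×10^-5 + 0.09466 + 0.005017 = 0.1181 K/W
Q = ΔT/ΣR = (22.4 °C − -8.74 °C)/0.1181 = 264 W

Q = 264 W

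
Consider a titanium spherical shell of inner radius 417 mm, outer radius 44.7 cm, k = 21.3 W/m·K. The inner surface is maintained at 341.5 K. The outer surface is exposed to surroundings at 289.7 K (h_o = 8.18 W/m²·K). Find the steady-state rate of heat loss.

Q = 1050 W

Series thermal resistances, inner to outer:
  R_titanium = (1/0.417 − 1/0.447)/(4πk) = 0.1609/(4π·21.3) = 6.013×10^-4 K/W
  R_conv,out = 1/(4πr²h) = 1/(4π·0.447²·8.18) = 0.04869 K/W
ΣR = 6.013×10^-4 + 0.04869 = 0.04929 K/W
Q = ΔT/ΣR = (341.5 K − 289.7 K)/0.04929 = 1050 W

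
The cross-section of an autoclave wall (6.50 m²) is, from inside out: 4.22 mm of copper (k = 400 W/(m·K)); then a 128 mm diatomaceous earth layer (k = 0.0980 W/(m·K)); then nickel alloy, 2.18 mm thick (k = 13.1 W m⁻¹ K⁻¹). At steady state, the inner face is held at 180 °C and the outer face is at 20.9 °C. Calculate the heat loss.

Series thermal resistances, inner to outer:
  R_copper = L/(kA) = 0.00422/(400·6.50) = 1.623×10^-6 K/W
  R_diatomaceous earth = L/(kA) = 0.128/(0.0980·6.50) = 0.2009 K/W
  R_nickel alloy = L/(kA) = 0.00218/(13.1·6.50) = 2.560×10^-5 K/W
ΣR = 1.623×10^-6 + 0.2009 + 2.560×10^-5 = 0.2009 K/W
Q = ΔT/ΣR = (180 °C − 20.9 °C)/0.2009 = 792 W

Q = 792 W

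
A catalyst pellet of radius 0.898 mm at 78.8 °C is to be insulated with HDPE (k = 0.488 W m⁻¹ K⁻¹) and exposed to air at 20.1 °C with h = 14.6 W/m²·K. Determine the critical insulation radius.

For a sphere, r_cr = 2k_ins/h = 2·0.488/14.6 = 0.0668 m = 6.68 cm

r_cr = 6.68 cm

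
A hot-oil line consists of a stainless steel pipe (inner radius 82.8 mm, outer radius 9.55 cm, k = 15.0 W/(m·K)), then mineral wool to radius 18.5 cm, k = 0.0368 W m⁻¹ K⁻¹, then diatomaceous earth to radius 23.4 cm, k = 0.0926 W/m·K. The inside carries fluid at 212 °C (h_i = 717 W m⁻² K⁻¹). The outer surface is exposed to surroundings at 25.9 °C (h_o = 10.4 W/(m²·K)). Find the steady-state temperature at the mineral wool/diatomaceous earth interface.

Treat each layer as a resistance in series:
  R'_conv,in = 1/(2πr h) = 1/(2π·0.0828·717) = 0.002681 m·K/W
  R'_stainless steel = ln(0.0955/0.0828)/(2πk) = 0.1427/(2π·15.0) = 0.001514 m·K/W
  R'_mineral wool = ln(0.185/0.0955)/(2πk) = 0.6612/(2π·0.0368) = 2.860 m·K/W
  R'_diatomaceous earth = ln(0.234/0.185)/(2πk) = 0.2350/(2π·0.0926) = 0.4038 m·K/W
  R'_conv,out = 1/(2πr h) = 1/(2π·0.234·10.4) = 0.06540 m·K/W
ΣR = 0.002681 + 0.001514 + 2.860 + 0.4038 + 0.06540 = 3.333 m·K/W
Q' = ΔT/ΣR = (212 °C − 25.9 °C)/3.333 = 55.84 W/m
From the inner boundary to the mineral wool/diatomaceous earth interface, ΣR_partial = 2.864 m·K/W.
T_interface = T_in − Q'·ΣR_partial = 212 °C − (55.84)(2.864) = 52.1 °C

T = 52.1 °C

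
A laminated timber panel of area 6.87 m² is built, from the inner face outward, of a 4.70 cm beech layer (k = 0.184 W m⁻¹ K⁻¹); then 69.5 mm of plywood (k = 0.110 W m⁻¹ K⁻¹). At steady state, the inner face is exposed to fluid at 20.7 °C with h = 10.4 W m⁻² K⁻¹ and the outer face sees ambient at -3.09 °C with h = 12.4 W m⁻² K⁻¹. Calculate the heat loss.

Q = 154 W

Treat each layer as a resistance in series:
  R_conv,in = 1/(hA) = 1/(10.4·6.87) = 0.01400 K/W
  R_beech = L/(kA) = 0.0470/(0.184·6.87) = 0.03718 K/W
  R_plywood = L/(kA) = 0.0695/(0.110·6.87) = 0.09197 K/W
  R_conv,out = 1/(hA) = 1/(12.4·6.87) = 0.01174 K/W
ΣR = 0.01400 + 0.03718 + 0.09197 + 0.01174 = 0.1549 K/W
Q = ΔT/ΣR = (20.7 °C − -3.09 °C)/0.1549 = 154 W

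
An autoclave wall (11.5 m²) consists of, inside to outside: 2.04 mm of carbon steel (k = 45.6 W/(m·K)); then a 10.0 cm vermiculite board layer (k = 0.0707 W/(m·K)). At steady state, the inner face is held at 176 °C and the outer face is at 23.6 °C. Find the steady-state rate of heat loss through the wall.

Treat each layer as a resistance in series:
  R_carbon steel = L/(kA) = 0.00204/(45.6·11.5) = 3.890×10^-6 K/W
  R_vermiculite board = L/(kA) = 0.100/(0.0707·11.5) = 0.1230 K/W
ΣR = 3.890×10^-6 + 0.1230 = 0.1230 K/W
Q = ΔT/ΣR = (176 °C − 23.6 °C)/0.1230 = 1240 W

Q = 1240 W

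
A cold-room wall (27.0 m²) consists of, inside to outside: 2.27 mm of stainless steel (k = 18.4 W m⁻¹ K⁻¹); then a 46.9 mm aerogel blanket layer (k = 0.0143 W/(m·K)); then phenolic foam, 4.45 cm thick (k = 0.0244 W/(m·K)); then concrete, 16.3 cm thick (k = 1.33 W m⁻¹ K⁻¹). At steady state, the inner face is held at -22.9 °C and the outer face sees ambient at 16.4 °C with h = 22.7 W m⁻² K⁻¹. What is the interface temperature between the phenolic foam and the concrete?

T = 15.2 °C

Resistance network (inner→outer):
  R_stainless steel = L/(kA) = 0.00227/(18.4·27.0) = 4.569×10^-6 K/W
  R_aerogel blanket = L/(kA) = 0.0469/(0.0143·27.0) = 0.1215 K/W
  R_phenolic foam = L/(kA) = 0.0445/(0.0244·27.0) = 0.06755 K/W
  R_concrete = L/(kA) = 0.163/(1.33·27.0) = 0.004539 K/W
  R_conv,out = 1/(hA) = 1/(22.7·27.0) = 0.001632 K/W
ΣR = 4.569×10^-6 + 0.1215 + 0.06755 + 0.004539 + 0.001632 = 0.1952 K/W
Q = ΔT/ΣR = (-22.9 °C − 16.4 °C)/0.1952 = -201.3 W
From the inner boundary to the phenolic foam/concrete interface, ΣR_partial = 0.1891 K/W.
T_interface = T_in − Q·ΣR_partial = -22.9 °C − (-201.3)(0.1891) = 15.2 °C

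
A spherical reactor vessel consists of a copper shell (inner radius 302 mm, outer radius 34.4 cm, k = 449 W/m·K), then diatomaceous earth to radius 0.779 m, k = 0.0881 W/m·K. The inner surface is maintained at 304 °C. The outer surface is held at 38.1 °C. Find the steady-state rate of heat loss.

Resistance network (inner→outer):
  R_copper = (1/0.302 − 1/0.344)/(4πk) = 0.4043/(4π·449) = 7.165×10^-5 K/W
  R_diatomaceous earth = (1/0.344 − 1/0.779)/(4πk) = 1.623/(4π·0.0881) = 1.466 K/W
ΣR = 7.165×10^-5 + 1.466 = 1.466 K/W
Q = ΔT/ΣR = (304 °C − 38.1 °C)/1.466 = 181 W

Q = 181 W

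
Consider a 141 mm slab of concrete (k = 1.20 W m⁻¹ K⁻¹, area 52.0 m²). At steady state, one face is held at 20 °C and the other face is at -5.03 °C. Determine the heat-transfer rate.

Q = kA·ΔT/L = 1.20 × 52.0 × |20 °C − -5.03 °C| / 0.141 = 11100 W

Q = 11.1 kW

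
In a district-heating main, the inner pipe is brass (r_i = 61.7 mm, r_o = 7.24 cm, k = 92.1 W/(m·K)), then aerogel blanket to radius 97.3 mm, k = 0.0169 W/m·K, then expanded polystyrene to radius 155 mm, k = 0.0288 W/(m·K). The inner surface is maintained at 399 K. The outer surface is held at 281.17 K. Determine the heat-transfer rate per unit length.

Q' = 22.0 W/m

Treat each layer as a resistance in series:
  R'_brass = ln(0.0724/0.0617)/(2πk) = 0.1599/(2π·92.1) = 2.764×10^-4 m·K/W
  R'_aerogel blanket = ln(0.0973/0.0724)/(2πk) = 0.2956/(2π·0.0169) = 2.784 m·K/W
  R'_expanded polystyrene = ln(0.155/0.0973)/(2πk) = 0.4656/(2π·0.0288) = 2.573 m·K/W
ΣR = 2.764×10^-4 + 2.784 + 2.573 = 5.357 m·K/W
Q' = ΔT/ΣR = (399 K − 281.17 K)/5.357 = 22.0 W/m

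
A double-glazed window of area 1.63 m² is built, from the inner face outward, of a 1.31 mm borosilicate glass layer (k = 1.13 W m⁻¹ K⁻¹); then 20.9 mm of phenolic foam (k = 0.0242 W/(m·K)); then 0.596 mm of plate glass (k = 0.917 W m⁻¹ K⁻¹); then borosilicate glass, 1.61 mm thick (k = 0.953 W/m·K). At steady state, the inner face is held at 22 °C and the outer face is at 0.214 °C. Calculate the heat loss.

Q = 41.0 W

Treat each layer as a resistance in series:
  R_borosilicate glass = L/(kA) = 0.00131/(1.13·1.63) = 7.112×10^-4 K/W
  R_phenolic foam = L/(kA) = 0.0209/(0.0242·1.63) = 0.5298 K/W
  R_plate glass = L/(kA) = 5.96×10^-4/(0.917·1.63) = 3.987×10^-4 K/W
  R_borosilicate glass = L/(kA) = 0.00161/(0.953·1.63) = 0.001036 K/W
ΣR = 7.112×10^-4 + 0.5298 + 3.987×10^-4 + 0.001036 = 0.5319 K/W
Q = ΔT/ΣR = (22 °C − 0.214 °C)/0.5319 = 41.0 W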